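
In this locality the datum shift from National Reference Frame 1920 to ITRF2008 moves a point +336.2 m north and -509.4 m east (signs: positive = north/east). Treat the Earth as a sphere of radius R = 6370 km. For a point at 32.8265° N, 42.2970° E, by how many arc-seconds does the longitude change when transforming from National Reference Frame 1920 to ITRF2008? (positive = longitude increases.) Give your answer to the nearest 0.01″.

At latitude 32.8265°, cos φ = 0.840316.
One radian of longitude at latitude φ spans R cos φ, so Δλ = ΔE / (R cos φ) = -509.4 / (6370000 × 0.840316) = -9.5165e-05 rad = -19.629″.

Δλ = -19.63″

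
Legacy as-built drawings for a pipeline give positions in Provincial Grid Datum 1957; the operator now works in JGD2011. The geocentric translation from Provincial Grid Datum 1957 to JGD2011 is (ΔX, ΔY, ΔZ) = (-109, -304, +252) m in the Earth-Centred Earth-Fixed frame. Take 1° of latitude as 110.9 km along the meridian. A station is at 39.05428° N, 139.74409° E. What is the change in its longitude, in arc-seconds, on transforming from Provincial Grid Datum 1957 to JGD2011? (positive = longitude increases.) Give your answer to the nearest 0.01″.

sin φ = 0.630056, cos φ = 0.776549, sin λ = 0.646203, cos λ = -0.763166.
East component: ΔE = −sin λ·ΔX + cos λ·ΔY = −(0.646203)(-109) + (-0.763166)(-304) = 302.44 m.
1° of latitude spans 110900 m; at latitude φ, 1° of longitude spans that × cos φ = 86119.3 m, so Δλ = 302.44 / 86119.3 × 3600 = 12.643″.

Δλ = 12.64″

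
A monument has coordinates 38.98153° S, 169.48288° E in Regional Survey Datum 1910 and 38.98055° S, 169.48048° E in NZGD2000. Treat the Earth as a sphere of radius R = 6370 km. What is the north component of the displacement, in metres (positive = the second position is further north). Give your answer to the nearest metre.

Δφ = -38.98055° − -38.98153° = +0.00098°; Δλ = 169.48048° − 169.48288° = -0.00240°.
1° along a meridian = πR/180 = 111177 m.
ΔN = Δφ × 111177 = 109.0 m; ΔE = Δλ × 111177 × cos(-38.98153°) = -0.00240 × 111177 × 0.777349 = -207.4 m.

ΔN = 109 m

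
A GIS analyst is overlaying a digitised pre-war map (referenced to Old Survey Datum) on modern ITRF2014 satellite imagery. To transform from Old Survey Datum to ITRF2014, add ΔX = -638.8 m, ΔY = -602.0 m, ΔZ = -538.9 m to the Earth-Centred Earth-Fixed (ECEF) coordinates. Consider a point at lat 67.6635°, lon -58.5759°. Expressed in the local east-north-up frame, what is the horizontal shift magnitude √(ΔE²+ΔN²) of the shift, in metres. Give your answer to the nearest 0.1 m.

936.0 m

The local east axis at (φ, λ) is (−sin λ, cos λ, 0), so ΔE = −sin(-58.5759°)·(-638.8) + cos(-58.5759°)·(-602.0) = -858.97 m.
The local north axis is (−sin φ cos λ, −sin φ sin λ, cos φ), giving ΔN = 308.061 − 475.161 − 204.807 = -371.91 m.
Horizontal magnitude = √(ΔE² + ΔN²) = √((-858.97)² + (-371.91)²) = 936.03 m.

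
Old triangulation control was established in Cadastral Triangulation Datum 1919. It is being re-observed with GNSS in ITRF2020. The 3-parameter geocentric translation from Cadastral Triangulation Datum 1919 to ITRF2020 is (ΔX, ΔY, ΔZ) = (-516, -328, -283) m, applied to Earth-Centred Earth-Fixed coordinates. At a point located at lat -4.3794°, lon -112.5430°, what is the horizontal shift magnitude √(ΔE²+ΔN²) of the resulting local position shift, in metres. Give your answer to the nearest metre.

427 m

The local east axis at (φ, λ) is (−sin λ, cos λ, 0), so ΔE = −sin(-112.5430°)·(-516) + cos(-112.5430°)·(-328) = -350.83 m.
The local north axis is (−sin φ cos λ, −sin φ sin λ, cos φ), giving ΔN = 15.106 + 23.133 − 282.174 = -243.94 m.
Horizontal magnitude = √(ΔE² + ΔN²) = √((-350.83)² + (-243.94)²) = 427.30 m.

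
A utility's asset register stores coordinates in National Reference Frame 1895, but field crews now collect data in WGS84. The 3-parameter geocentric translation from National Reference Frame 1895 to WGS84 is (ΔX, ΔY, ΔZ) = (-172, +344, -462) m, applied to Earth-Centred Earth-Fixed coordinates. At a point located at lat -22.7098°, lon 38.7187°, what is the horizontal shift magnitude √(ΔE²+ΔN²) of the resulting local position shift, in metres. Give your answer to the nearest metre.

545 m

At φ = -22.7098°, λ = 38.7187°: sin φ = -0.386064, cos φ = 0.922472, sin λ = 0.625497, cos λ = 0.780226.
ΔE = −sin λ·ΔX + cos λ·ΔY = −(0.625497)·(-172) + (0.780226)·(344) = 375.98 m.
ΔN = −sin φ cos λ·ΔX − sin φ sin λ·ΔY + cos φ·ΔZ = −(-0.386064)(0.780226)(-172) − (-0.386064)(0.625497)(344) + (0.922472)(-462) = -394.92 m.
Horizontal magnitude = √(ΔE² + ΔN²) = √(375.98² + (-394.92)²) = 545.28 m.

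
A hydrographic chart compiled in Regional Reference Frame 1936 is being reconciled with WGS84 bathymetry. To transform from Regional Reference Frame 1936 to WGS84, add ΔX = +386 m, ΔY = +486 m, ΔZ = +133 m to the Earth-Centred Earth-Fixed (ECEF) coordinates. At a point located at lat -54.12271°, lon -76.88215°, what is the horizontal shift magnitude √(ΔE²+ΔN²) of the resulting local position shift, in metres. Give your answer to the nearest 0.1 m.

At φ = -54.12271°, λ = -76.88215°: sin φ = -0.810274, cos φ = 0.586051, sin λ = -0.973905, cos λ = 0.226955.
ΔE = −sin λ·ΔX + cos λ·ΔY = −(-0.973905)·(386) + (0.226955)·(486) = 486.23 m.
ΔN = −sin φ cos λ·ΔX − sin φ sin λ·ΔY + cos φ·ΔZ = −(-0.810274)(0.226955)(386) − (-0.810274)(-0.973905)(486) + (0.586051)(133) = -234.59 m.
Horizontal magnitude = √(ΔE² + ΔN²) = √(486.23² + (-234.59)²) = 539.86 m.

539.9 m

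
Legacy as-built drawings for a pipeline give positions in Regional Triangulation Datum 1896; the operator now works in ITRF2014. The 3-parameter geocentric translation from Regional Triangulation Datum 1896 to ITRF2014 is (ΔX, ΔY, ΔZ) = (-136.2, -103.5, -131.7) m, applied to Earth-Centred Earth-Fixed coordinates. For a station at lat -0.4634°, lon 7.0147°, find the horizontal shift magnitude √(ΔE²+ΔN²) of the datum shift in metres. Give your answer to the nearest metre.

158 m

At φ = -0.4634°, λ = 7.0147°: sin φ = -0.008088, cos φ = 0.999967, sin λ = 0.122124, cos λ = 0.992515.
ΔE = −sin λ·ΔX + cos λ·ΔY = −(0.122124)·(-136.2) + (0.992515)·(-103.5) = -86.09 m.
ΔN = −sin φ cos λ·ΔX − sin φ sin λ·ΔY + cos φ·ΔZ = −(-0.008088)(0.992515)(-136.2) − (-0.008088)(0.122124)(-103.5) + (0.999967)(-131.7) = -132.89 m.
Horizontal magnitude = √(ΔE² + ΔN²) = √((-86.09)² + (-132.89)²) = 158.34 m.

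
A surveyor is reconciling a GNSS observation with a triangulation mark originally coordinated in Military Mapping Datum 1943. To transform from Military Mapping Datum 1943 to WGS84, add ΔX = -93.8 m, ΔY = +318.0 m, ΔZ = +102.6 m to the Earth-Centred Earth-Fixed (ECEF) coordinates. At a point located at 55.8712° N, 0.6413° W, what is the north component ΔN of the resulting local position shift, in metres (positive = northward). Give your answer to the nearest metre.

At φ = 55.8712°, λ = -0.6413°: sin φ = 0.827778, cos φ = 0.561055, sin λ = -0.011193, cos λ = 0.999937.
ΔN = −sin φ cos λ·ΔX − sin φ sin λ·ΔY + cos φ·ΔZ = −(0.827778)(0.999937)(-93.8) − (0.827778)(-0.011193)(318.0) + (0.561055)(102.6) = 138.15 m.

ΔN = 138 m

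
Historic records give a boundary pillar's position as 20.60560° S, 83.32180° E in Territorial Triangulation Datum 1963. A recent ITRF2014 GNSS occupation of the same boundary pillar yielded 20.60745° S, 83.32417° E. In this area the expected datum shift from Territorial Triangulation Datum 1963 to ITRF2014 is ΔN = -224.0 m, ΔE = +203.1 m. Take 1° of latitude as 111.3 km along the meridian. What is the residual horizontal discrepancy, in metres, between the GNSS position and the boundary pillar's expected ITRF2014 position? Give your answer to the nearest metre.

Observed coordinate differences: Δφ = -0.00185°, Δλ = +0.00237°.
Converting to metres (1° lat = 111300 m, cos φ = 0.936025): observed ΔN = -205.9 m, observed ΔE = 246.9 m.
Subtracting the expected shift leaves a residual of -205.9 − (-224.0) = 18.1 m north and 246.9 − (203.1) = 43.8 m east.
Residual distance = √(18.1² + 43.8²) = 47.4 m.

47 m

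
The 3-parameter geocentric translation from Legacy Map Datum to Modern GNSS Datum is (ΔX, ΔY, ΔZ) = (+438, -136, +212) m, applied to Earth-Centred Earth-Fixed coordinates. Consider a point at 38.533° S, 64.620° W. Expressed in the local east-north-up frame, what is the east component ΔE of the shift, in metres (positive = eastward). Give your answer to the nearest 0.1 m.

The local east axis at (φ, λ) is (−sin λ, cos λ, 0), so ΔE = −sin(-64.620°)·438 + cos(-64.620°)·(-136) = 337.43 m.

ΔE = 337.4 m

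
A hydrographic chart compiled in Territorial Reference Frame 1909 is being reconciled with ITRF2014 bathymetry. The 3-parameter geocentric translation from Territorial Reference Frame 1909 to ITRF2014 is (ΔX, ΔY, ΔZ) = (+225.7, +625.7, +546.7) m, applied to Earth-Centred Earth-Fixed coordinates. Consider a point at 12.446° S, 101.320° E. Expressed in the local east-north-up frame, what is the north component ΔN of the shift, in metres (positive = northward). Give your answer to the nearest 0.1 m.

ΔN = 656.5 m

At φ = -12.446°, λ = 101.320°: sin φ = -0.215519, cos φ = 0.976500, sin λ = 0.980546, cos λ = -0.196288.
ΔN = −sin φ cos λ·ΔX − sin φ sin λ·ΔY + cos φ·ΔZ = −(-0.215519)(-0.196288)(225.7) − (-0.215519)(0.980546)(625.7) + (0.976500)(546.7) = 656.53 m.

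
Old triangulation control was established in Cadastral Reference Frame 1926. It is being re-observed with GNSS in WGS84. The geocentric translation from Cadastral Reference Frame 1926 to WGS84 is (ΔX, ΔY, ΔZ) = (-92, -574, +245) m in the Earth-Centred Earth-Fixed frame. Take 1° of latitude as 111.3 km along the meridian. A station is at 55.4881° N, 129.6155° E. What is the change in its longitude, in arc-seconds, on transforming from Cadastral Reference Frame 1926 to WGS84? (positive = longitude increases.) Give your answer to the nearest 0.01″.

Δλ = 24.94″

sin φ = 0.824009, cos φ = 0.566577, sin λ = 0.770341, cos λ = -0.637632.
East component: ΔE = −sin λ·ΔX + cos λ·ΔY = −(0.770341)(-92) + (-0.637632)(-574) = 436.87 m.
1° of latitude spans 111300 m; at latitude φ, 1° of longitude spans that × cos φ = 63060.1 m, so Δλ = 436.87 / 63060.1 × 3600 = 24.940″.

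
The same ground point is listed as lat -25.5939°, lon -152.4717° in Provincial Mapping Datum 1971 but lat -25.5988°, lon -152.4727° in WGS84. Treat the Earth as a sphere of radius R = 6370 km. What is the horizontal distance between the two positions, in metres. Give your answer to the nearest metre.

Δφ = -25.5988° − -25.5939° = -0.0049°; Δλ = -152.4727° − -152.4717° = -0.0010°.
1° along a meridian = πR/180 = 111177 m.
ΔN = Δφ × 111177 = -544.8 m; ΔE = Δλ × 111177 × cos(-25.5939°) = -0.0010 × 111177 × 0.901879 = -100.3 m.
Distance = √(ΔE² + ΔN²) = √((-100.3)² + (-544.8)²) = 553.9 m.

554 m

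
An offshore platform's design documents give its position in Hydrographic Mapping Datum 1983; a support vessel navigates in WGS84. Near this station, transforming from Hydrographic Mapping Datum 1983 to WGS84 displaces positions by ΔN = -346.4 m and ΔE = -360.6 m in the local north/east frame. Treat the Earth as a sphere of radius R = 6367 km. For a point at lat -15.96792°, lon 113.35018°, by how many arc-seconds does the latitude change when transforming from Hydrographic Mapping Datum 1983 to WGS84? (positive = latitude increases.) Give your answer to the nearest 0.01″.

Δφ = -11.22″

On a sphere of radius R, 1 rad of latitude = R, so Δφ = ΔN / R = -346.4 / 6367000 = -5.4406e-05 rad = -11.222″.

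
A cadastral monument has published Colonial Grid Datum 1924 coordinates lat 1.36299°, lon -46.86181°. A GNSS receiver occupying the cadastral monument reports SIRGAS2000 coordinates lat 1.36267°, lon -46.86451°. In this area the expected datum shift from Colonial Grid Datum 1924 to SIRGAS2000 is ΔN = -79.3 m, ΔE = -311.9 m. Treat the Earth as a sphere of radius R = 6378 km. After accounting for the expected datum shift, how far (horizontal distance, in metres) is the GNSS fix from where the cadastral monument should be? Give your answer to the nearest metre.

45 m

Observed coordinate differences: Δφ = -0.00032°, Δλ = -0.00270°.
Converting to metres (1° lat = 111317 m, cos φ = 0.999717): observed ΔN = -35.6 m, observed ΔE = -300.5 m.
Subtracting the expected shift leaves a residual of -35.6 − (-79.3) = 43.7 m north and -300.5 − (-311.9) = 11.4 m east.
Residual distance = √(43.7² + 11.4²) = 45.1 m.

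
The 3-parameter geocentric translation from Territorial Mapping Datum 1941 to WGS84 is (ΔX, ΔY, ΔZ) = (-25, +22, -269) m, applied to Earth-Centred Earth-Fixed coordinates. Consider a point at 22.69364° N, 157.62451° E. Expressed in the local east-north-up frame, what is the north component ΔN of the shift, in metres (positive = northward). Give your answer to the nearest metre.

The local north axis is (−sin φ cos λ, −sin φ sin λ, cos φ), giving ΔN = -8.919 − 3.231 − 248.174 = -260.32 m.

ΔN = -260 m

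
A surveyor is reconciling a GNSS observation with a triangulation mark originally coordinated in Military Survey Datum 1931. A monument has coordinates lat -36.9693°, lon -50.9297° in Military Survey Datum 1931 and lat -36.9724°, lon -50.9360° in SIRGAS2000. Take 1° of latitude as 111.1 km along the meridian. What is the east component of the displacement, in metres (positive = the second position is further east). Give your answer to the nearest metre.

Δφ = -36.9724° − -36.9693° = -0.0031°; Δλ = -50.9360° − -50.9297° = -0.0063°.
ΔN = Δφ × 111100 = -344.4 m; ΔE = Δλ × 111100 × cos(-36.9693°) = -0.0063 × 111100 × 0.798958 = -559.2 m.

ΔE = -559 m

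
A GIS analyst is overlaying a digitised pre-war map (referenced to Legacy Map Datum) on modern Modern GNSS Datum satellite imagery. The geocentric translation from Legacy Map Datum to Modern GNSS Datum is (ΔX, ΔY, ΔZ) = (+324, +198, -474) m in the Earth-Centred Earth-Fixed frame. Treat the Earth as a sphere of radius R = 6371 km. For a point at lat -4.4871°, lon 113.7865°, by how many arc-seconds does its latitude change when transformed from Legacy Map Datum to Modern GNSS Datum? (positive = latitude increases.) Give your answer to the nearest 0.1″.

sin φ = -0.078235, cos φ = 0.996935, sin λ = 0.915055, cos λ = -0.403330.
North component: ΔN = −sin φ cos λ·ΔX − sin φ sin λ·ΔY + cos φ·ΔZ = −(-0.078235)(-0.403330)(324) − (-0.078235)(0.915055)(198) + (0.996935)(-474) = -468.60 m.
1° of latitude spans πR/180 = 111195 m, so Δφ = -468.60 / 111195 × 3600 = -15.171″.

Δφ = -15.2″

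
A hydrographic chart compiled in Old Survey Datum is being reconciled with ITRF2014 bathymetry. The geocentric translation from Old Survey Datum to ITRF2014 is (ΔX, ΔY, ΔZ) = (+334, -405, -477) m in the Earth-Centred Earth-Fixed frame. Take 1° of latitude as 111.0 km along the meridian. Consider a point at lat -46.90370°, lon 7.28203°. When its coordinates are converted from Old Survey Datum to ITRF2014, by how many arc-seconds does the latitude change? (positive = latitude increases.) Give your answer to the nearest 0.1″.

sin φ = -0.730206, cos φ = 0.683227, sin λ = 0.126754, cos λ = 0.991934.
North component: ΔN = −sin φ cos λ·ΔX − sin φ sin λ·ΔY + cos φ·ΔZ = −(-0.730206)(0.991934)(334) − (-0.730206)(0.126754)(-405) + (0.683227)(-477) = -121.46 m.
1° of latitude spans 111000 m, so Δφ = -121.46 / 111000 × 3600 = -3.939″.

Δφ = -3.9″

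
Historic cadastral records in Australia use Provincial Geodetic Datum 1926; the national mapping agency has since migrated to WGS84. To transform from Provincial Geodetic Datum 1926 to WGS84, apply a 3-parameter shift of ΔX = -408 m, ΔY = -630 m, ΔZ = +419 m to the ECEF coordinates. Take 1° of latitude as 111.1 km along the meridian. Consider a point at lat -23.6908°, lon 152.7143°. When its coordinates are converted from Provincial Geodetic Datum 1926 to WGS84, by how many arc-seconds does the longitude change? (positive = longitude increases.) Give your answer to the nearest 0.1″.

sin φ = -0.401801, cos φ = 0.915727, sin λ = 0.458428, cos λ = -0.888732.
East component: ΔE = −sin λ·ΔX + cos λ·ΔY = −(0.458428)(-408) + (-0.888732)(-630) = 746.94 m.
1° of latitude spans 111100 m; at latitude φ, 1° of longitude spans that × cos φ = 101737.3 m, so Δλ = 746.94 / 101737.3 × 3600 = 26.431″.

Δλ = 26.4″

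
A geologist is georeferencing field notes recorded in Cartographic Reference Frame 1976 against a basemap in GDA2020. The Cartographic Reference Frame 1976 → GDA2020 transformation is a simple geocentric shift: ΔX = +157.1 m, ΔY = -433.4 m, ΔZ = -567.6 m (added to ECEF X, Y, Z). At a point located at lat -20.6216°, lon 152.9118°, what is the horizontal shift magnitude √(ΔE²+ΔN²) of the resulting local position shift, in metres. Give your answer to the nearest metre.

722 m

The local east axis at (φ, λ) is (−sin λ, cos λ, 0), so ΔE = −sin(152.9118°)·157.1 + cos(152.9118°)·(-433.4) = 314.32 m.
The local north axis is (−sin φ cos λ, −sin φ sin λ, cos φ), giving ΔN = -49.260 − 69.507 − 531.232 = -650.00 m.
Horizontal magnitude = √(ΔE² + ΔN²) = √(314.32² + (-650.00)²) = 722.01 m.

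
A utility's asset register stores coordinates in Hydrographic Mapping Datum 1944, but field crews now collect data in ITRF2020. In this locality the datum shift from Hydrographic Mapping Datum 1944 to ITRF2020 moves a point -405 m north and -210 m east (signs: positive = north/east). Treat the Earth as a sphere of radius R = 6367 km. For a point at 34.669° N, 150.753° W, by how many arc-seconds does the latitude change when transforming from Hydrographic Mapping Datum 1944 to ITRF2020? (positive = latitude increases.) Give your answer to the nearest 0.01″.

On a sphere of radius R, 1 rad of latitude = R, so Δφ = ΔN / R = -405.0 / 6367000 = -6.3609e-05 rad = -13.120″.

Δφ = -13.12″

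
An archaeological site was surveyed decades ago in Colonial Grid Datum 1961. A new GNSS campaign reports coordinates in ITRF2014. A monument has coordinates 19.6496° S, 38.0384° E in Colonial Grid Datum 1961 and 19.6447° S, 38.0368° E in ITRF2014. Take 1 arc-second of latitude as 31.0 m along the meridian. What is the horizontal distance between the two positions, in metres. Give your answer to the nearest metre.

572 m

Δφ = -19.6447° − -19.6496° = +0.0049°; Δλ = 38.0368° − 38.0384° = -0.0016°.
1° of latitude = 3600 × 31.00 = 111600 m.
ΔN = Δφ × 111600 = 546.8 m; ΔE = Δλ × 111600 × cos(-19.6496°) = -0.0016 × 111600 × 0.941767 = -168.2 m.
Distance = √(ΔE² + ΔN²) = √((-168.2)² + 546.8²) = 572.1 m.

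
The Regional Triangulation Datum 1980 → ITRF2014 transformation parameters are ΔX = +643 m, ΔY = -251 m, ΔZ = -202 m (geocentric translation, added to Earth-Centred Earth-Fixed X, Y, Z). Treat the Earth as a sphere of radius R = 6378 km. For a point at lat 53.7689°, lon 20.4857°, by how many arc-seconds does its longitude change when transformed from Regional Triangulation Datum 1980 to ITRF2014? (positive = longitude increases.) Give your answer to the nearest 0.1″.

Δλ = -25.2″

sin φ = 0.806640, cos φ = 0.591044, sin λ = 0.349974, cos λ = 0.936760.
East component: ΔE = −sin λ·ΔX + cos λ·ΔY = −(0.349974)(643) + (0.936760)(-251) = -460.16 m.
1° of latitude spans πR/180 = 111317 m; at latitude φ, 1° of longitude spans that × cos φ = 65793.3 m, so Δλ = -460.16 / 65793.3 × 3600 = -25.178″.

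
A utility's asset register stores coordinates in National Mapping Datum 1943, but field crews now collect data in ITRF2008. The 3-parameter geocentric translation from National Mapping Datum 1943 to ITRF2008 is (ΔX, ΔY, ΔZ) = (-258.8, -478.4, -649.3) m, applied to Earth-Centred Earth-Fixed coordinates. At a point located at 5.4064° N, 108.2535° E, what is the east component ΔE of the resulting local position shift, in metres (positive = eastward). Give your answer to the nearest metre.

ΔE = 396 m

The local east axis at (φ, λ) is (−sin λ, cos λ, 0), so ΔE = −sin(108.2535°)·(-258.8) + cos(108.2535°)·(-478.4) = 395.62 m.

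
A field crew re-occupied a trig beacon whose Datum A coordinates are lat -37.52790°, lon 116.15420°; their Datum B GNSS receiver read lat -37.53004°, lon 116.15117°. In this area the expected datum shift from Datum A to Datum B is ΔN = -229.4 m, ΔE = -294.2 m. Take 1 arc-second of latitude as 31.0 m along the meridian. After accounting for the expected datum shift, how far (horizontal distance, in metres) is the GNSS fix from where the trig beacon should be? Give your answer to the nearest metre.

28 m

Observed coordinate differences: Δφ = -0.00214°, Δλ = -0.00303°.
Converting to metres (1° lat = 111600 m, cos φ = 0.793057): observed ΔN = -238.8 m, observed ΔE = -268.2 m.
Subtracting the expected shift leaves a residual of -238.8 − (-229.4) = -9.4 m north and -268.2 − (-294.2) = 26.0 m east.
Residual distance = √((-9.4)² + 26.0²) = 27.7 m.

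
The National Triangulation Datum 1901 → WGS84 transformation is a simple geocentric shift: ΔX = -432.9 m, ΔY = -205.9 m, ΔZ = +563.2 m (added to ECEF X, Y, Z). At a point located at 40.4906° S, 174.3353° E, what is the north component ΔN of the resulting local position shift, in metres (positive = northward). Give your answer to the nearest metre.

At φ = -40.4906°, λ = 174.3353°: sin φ = -0.649323, cos φ = 0.760513, sin λ = 0.098707, cos λ = -0.995117.
ΔN = −sin φ cos λ·ΔX − sin φ sin λ·ΔY + cos φ·ΔZ = −(-0.649323)(-0.995117)(-432.9) − (-0.649323)(0.098707)(-205.9) + (0.760513)(563.2) = 694.84 m.

ΔN = 695 m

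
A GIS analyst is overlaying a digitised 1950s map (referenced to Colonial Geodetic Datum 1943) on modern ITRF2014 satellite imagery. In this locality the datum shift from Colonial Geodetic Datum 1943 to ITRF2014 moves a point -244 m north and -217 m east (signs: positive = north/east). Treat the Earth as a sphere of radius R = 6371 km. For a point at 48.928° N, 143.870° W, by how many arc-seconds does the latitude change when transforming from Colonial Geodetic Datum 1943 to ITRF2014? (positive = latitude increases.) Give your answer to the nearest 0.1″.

On a sphere of radius R, 1 rad of latitude = R, so Δφ = ΔN / R = -244.0 / 6371000 = -3.8299e-05 rad = -7.900″.

Δφ = -7.9″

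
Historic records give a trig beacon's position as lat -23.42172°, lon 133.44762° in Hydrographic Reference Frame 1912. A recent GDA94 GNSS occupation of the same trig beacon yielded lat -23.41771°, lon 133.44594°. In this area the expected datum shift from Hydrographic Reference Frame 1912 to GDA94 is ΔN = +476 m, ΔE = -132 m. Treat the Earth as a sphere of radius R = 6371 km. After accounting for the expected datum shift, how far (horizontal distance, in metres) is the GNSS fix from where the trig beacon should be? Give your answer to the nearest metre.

50 m

Observed coordinate differences: Δφ = +0.00401°, Δλ = -0.00168°.
Converting to metres (1° lat = 111195 m, cos φ = 0.917604): observed ΔN = 445.9 m, observed ΔE = -171.4 m.
Subtracting the expected shift leaves a residual of 445.9 − (476) = -30.1 m north and -171.4 − (-132) = -39.4 m east.
Residual distance = √((-30.1)² + (-39.4)²) = 49.6 m.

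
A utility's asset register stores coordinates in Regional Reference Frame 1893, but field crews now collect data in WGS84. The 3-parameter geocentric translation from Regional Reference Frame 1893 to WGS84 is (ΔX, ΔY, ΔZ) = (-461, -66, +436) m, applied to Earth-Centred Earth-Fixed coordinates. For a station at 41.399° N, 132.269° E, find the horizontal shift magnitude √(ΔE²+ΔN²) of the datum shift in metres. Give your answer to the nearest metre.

At φ = 41.399°, λ = 132.269°: sin φ = 0.661299, cos φ = 0.750123, sin λ = 0.739995, cos λ = -0.672612.
ΔE = −sin λ·ΔX + cos λ·ΔY = −(0.739995)·(-461) + (-0.672612)·(-66) = 385.53 m.
ΔN = −sin φ cos λ·ΔX − sin φ sin λ·ΔY + cos φ·ΔZ = −(0.661299)(-0.672612)(-461) − (0.661299)(0.739995)(-66) + (0.750123)(436) = 154.30 m.
Horizontal magnitude = √(ΔE² + ΔN²) = √(385.53² + 154.30²) = 415.26 m.

415 m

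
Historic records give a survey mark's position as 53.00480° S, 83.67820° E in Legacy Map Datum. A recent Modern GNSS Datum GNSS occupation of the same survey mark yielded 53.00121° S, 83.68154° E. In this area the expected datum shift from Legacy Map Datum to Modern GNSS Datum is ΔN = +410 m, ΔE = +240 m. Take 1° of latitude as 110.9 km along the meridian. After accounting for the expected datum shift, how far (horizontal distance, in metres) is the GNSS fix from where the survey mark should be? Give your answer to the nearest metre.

21 m

Observed coordinate differences: Δφ = +0.00359°, Δλ = +0.00334°.
Converting to metres (1° lat = 110900 m, cos φ = 0.601748): observed ΔN = 398.1 m, observed ΔE = 222.9 m.
Subtracting the expected shift leaves a residual of 398.1 − (410) = -11.9 m north and 222.9 − (240) = -17.1 m east.
Residual distance = √((-11.9)² + (-17.1)²) = 20.8 m.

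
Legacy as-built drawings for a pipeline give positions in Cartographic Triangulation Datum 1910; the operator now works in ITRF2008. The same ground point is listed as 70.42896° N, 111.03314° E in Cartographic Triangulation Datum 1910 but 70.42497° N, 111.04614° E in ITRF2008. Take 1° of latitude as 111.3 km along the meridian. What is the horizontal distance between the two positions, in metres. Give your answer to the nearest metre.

Δφ = 70.42497° − 70.42896° = -0.00399°; Δλ = 111.04614° − 111.03314° = +0.01300°.
ΔN = Δφ × 111300 = -444.1 m; ΔE = Δλ × 111300 × cos(70.42896°) = +0.01300 × 111300 × 0.334975 = 484.7 m.
Distance = √(ΔE² + ΔN²) = √(484.7² + (-444.1)²) = 657.4 m.

657 m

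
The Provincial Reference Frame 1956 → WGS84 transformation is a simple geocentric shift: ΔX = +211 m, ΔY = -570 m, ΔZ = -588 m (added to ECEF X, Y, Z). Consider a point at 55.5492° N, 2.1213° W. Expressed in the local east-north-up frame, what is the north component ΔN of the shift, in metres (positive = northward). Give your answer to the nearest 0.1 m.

The local north axis is (−sin φ cos λ, −sin φ sin λ, cos φ), giving ΔN = -173.874 − 17.398 − 332.631 = -523.90 m.

ΔN = -523.9 m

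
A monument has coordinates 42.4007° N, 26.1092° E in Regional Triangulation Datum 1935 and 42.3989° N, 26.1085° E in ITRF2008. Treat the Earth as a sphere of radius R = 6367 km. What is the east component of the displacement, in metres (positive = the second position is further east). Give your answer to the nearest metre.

ΔE = -57 m

Δφ = 42.3989° − 42.4007° = -0.0018°; Δλ = 26.1085° − 26.1092° = -0.0007°.
1° along a meridian = πR/180 = 111125 m.
ΔN = Δφ × 111125 = -200.0 m; ΔE = Δλ × 111125 × cos(42.4007°) = -0.0007 × 111125 × 0.738447 = -57.4 m.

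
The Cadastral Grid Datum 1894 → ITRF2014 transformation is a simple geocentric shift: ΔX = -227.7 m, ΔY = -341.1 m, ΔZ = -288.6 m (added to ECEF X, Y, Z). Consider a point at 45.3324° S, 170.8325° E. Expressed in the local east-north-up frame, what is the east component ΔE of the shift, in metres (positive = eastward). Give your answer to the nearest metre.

At φ = -45.3324°, λ = 170.8325°: sin φ = -0.711197, cos φ = 0.702993, sin λ = 0.159321, cos λ = -0.987227.
ΔE = −sin λ·ΔX + cos λ·ΔY = −(0.159321)·(-227.7) + (-0.987227)·(-341.1) = 373.02 m.

ΔE = 373 m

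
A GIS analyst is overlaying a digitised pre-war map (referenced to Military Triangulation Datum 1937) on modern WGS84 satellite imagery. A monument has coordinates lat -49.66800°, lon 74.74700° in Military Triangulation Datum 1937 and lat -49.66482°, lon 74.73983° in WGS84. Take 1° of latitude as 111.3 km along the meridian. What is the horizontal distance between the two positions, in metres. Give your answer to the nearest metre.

Δφ = -49.66482° − -49.66800° = +0.00318°; Δλ = 74.73983° − 74.74700° = -0.00717°.
ΔN = Δφ × 111300 = 353.9 m; ΔE = Δλ × 111300 × cos(-49.66800°) = -0.00717 × 111300 × 0.647216 = -516.5 m.
Distance = √(ΔE² + ΔN²) = √((-516.5)² + 353.9²) = 626.1 m.

626 m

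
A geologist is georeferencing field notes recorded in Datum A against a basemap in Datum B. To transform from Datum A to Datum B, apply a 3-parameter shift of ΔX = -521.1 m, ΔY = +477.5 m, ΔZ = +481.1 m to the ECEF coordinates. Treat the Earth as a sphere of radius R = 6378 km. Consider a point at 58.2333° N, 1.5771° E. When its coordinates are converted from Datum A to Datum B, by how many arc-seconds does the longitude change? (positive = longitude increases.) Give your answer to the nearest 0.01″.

sin φ = 0.850199, cos φ = 0.526462, sin λ = 0.027522, cos λ = 0.999621.
East component: ΔE = −sin λ·ΔX + cos λ·ΔY = −(0.027522)(-521.1) + (0.999621)(477.5) = 491.66 m.
1° of latitude spans πR/180 = 111317 m; at latitude φ, 1° of longitude spans that × cos φ = 58604.2 m, so Δλ = 491.66 / 58604.2 × 3600 = 30.202″.

Δλ = 30.20″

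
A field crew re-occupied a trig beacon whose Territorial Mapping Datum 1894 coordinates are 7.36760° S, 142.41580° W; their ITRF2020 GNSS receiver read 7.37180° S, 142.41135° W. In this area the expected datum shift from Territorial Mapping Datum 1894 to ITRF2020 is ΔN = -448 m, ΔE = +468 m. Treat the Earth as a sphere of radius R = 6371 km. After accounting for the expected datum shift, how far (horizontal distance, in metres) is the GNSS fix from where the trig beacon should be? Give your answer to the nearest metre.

30 m

Observed coordinate differences: Δφ = -0.00420°, Δλ = +0.00445°.
Converting to metres (1° lat = 111195 m, cos φ = 0.991744): observed ΔN = -467.0 m, observed ΔE = 490.7 m.
Subtracting the expected shift leaves a residual of -467.0 − (-448) = -19.0 m north and 490.7 − (468) = 22.7 m east.
Residual distance = √((-19.0)² + 22.7²) = 29.6 m.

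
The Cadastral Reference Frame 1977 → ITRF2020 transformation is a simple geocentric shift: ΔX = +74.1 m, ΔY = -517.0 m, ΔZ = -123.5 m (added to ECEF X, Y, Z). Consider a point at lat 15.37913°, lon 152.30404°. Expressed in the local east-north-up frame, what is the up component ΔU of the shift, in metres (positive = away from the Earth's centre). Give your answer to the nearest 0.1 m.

ΔU = -327.7 m

The local up (radial) axis is (cos φ cos λ, cos φ sin λ, sin φ), giving ΔU = -63.261 − 231.687 − 32.753 = -327.70 m.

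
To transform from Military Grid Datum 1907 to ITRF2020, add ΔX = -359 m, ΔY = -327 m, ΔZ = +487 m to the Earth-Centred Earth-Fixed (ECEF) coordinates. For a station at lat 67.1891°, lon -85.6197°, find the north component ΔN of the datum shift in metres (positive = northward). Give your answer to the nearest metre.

At φ = 67.1891°, λ = -85.6197°: sin φ = 0.921789, cos φ = 0.387691, sin λ = -0.997079, cos λ = 0.076376.
ΔN = −sin φ cos λ·ΔX − sin φ sin λ·ΔY + cos φ·ΔZ = −(0.921789)(0.076376)(-359) − (0.921789)(-0.997079)(-327) + (0.387691)(487) = -86.46 m.

ΔN = -86 m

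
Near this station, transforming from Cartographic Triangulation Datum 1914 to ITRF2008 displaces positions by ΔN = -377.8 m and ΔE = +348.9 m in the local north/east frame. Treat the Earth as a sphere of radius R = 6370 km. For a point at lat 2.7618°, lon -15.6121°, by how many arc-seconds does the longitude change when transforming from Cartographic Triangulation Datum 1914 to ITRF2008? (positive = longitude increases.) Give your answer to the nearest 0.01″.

At latitude 2.7618°, cos φ = 0.998838.
One radian of longitude at latitude φ spans R cos φ, so Δλ = ΔE / (R cos φ) = 348.9 / (6370000 × 0.998838) = 5.4836e-05 rad = 11.311″.

Δλ = 11.31″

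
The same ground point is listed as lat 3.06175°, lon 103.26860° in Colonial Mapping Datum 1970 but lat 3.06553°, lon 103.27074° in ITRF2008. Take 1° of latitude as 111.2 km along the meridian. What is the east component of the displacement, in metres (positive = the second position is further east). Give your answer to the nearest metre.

Δφ = 3.06553° − 3.06175° = +0.00378°; Δλ = 103.27074° − 103.26860° = +0.00214°.
ΔN = Δφ × 111200 = 420.3 m; ΔE = Δλ × 111200 × cos(3.06175°) = +0.00214 × 111200 × 0.998573 = 237.6 m.

ΔE = 238 m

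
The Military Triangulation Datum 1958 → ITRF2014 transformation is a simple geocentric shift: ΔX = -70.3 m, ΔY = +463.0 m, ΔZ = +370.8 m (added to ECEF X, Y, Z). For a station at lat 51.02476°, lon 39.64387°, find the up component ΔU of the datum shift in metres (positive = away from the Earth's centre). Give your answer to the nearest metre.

ΔU = 440 m

The local up (radial) axis is (cos φ cos λ, cos φ sin λ, sin φ), giving ΔU = -34.049 + 185.802 + 288.267 = 440.02 m.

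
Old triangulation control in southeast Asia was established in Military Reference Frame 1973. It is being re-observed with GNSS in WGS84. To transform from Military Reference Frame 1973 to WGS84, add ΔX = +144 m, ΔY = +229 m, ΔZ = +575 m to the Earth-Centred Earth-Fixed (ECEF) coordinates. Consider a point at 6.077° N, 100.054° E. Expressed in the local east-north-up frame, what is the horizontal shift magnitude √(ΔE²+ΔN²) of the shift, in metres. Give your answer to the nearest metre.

The local east axis at (φ, λ) is (−sin λ, cos λ, 0), so ΔE = −sin(100.054°)·144 + cos(100.054°)·229 = -181.77 m.
The local north axis is (−sin φ cos λ, −sin φ sin λ, cos φ), giving ΔN = 2.661 − 23.871 + 571.769 = 550.56 m.
Horizontal magnitude = √(ΔE² + ΔN²) = √((-181.77)² + 550.56²) = 579.79 m.

580 m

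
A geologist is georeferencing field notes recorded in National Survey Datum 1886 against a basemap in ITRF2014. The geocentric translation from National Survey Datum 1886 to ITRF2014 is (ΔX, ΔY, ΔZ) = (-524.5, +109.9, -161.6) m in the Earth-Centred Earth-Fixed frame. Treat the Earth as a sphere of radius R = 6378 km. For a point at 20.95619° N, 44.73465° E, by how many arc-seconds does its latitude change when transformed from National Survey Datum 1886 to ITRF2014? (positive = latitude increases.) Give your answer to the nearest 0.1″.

sin φ = 0.357654, cos φ = 0.933854, sin λ = 0.703824, cos λ = 0.710374.
North component: ΔN = −sin φ cos λ·ΔX − sin φ sin λ·ΔY + cos φ·ΔZ = −(0.357654)(0.710374)(-524.5) − (0.357654)(0.703824)(109.9) + (0.933854)(-161.6) = -45.32 m.
1° of latitude spans πR/180 = 111317 m, so Δφ = -45.32 / 111317 × 3600 = -1.466″.

Δφ = -1.5″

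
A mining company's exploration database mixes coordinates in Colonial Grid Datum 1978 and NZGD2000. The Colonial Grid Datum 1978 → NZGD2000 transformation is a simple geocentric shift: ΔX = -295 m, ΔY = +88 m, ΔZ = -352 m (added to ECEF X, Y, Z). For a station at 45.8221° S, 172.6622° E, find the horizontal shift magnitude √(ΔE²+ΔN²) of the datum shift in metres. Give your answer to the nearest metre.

The local east axis at (φ, λ) is (−sin λ, cos λ, 0), so ΔE = −sin(172.6622°)·(-295) + cos(172.6622°)·88 = -49.60 m.
The local north axis is (−sin φ cos λ, −sin φ sin λ, cos φ), giving ΔN = 209.835 + 8.061 − 245.305 = -27.41 m.
Horizontal magnitude = √(ΔE² + ΔN²) = √((-49.60)² + (-27.41)²) = 56.67 m.

57 m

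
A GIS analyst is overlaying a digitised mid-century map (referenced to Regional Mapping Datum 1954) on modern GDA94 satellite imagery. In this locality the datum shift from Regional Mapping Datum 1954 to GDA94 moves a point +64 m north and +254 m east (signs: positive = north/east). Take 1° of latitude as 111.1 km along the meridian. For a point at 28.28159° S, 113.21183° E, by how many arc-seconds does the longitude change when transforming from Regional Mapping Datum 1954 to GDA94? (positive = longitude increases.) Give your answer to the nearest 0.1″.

Δλ = 9.3″

At latitude -28.28159°, cos φ = 0.880630.
1° of longitude at this latitude = 111.1 × cos φ = 97.84 km, so Δλ = 254.0 / 97838.0 = 0.0025961° = 9.346″.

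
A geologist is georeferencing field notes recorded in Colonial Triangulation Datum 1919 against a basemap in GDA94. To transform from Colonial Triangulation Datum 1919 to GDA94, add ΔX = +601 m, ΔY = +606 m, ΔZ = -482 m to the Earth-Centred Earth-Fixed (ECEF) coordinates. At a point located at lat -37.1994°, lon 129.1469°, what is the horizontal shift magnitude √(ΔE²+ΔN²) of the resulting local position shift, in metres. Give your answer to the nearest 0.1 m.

The local east axis at (φ, λ) is (−sin λ, cos λ, 0), so ΔE = −sin(129.1469°)·601 + cos(129.1469°)·606 = -848.67 m.
The local north axis is (−sin φ cos λ, −sin φ sin λ, cos φ), giving ΔN = -229.393 + 284.140 − 383.930 = -329.18 m.
Horizontal magnitude = √(ΔE² + ΔN²) = √((-848.67)² + (-329.18)²) = 910.27 m.

910.3 m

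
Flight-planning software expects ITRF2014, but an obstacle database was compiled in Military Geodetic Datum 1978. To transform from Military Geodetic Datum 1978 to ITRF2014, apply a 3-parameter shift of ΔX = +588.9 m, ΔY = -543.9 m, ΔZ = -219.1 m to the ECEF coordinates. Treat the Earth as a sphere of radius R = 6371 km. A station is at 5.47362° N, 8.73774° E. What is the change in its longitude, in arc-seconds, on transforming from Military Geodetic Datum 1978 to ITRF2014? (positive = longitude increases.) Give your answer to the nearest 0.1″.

sin φ = 0.095387, cos φ = 0.995440, sin λ = 0.151912, cos λ = 0.988394.
East component: ΔE = −sin λ·ΔX + cos λ·ΔY = −(0.151912)(588.9) + (0.988394)(-543.9) = -627.05 m.
1° of latitude spans πR/180 = 111195 m; at latitude φ, 1° of longitude spans that × cos φ = 110687.9 m, so Δλ = -627.05 / 110687.9 × 3600 = -20.394″.

Δλ = -20.4″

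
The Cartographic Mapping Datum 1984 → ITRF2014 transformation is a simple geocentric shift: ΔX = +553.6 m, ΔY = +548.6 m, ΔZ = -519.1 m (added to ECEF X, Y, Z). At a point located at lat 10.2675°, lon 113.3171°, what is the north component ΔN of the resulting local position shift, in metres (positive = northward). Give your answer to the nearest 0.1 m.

ΔN = -561.5 m

The local north axis is (−sin φ cos λ, −sin φ sin λ, cos φ), giving ΔN = 39.058 − 89.798 − 510.787 = -561.53 m.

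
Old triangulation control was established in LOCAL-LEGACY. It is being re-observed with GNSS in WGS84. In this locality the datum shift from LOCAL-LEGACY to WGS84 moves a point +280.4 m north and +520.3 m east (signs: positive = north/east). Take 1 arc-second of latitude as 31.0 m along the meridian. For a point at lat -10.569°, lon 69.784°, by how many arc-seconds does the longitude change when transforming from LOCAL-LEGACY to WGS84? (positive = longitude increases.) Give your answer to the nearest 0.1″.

At latitude -10.569°, cos φ = 0.983035.
1″ of longitude at this latitude = 31.00 × cos φ = 30.4741 m, so Δλ = 520.3 / 30.4741 = 17.074″.

Δλ = 17.1″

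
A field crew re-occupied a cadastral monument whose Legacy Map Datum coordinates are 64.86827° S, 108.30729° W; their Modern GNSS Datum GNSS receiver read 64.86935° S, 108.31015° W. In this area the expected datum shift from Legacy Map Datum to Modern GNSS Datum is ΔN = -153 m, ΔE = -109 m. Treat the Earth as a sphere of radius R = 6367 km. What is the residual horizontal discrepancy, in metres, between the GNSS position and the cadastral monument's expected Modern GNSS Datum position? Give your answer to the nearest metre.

42 m

Observed coordinate differences: Δφ = -0.00108°, Δλ = -0.00286°.
Converting to metres (1° lat = 111125 m, cos φ = 0.424701): observed ΔN = -120.0 m, observed ΔE = -135.0 m.
Subtracting the expected shift leaves a residual of -120.0 − (-153) = 33.0 m north and -135.0 − (-109) = -26.0 m east.
Residual distance = √(33.0² + (-26.0)²) = 42.0 m.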